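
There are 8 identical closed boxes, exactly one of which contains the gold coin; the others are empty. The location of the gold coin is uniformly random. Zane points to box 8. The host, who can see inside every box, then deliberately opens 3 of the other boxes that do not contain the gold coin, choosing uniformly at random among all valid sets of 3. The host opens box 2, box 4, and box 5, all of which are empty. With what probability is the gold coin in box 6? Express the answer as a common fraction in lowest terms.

7/32

Apply Bayes' rule, conditioning on where the gold coin actually is.
If it is in any of boxes 1, 3, 6, and 7 (prior 1/8 each): the host has 20 equally likely choices, so probability 1/20; weight (1/8)·(1/20) = 1/160 each.
If it is in any of boxes 2, 4, and 5 (prior 1/8 each): that box was opened and seen not to hold the prize — ruled out; weight (1/8)·0 = 0 each.
If it is in box 8 (prior 1/8): the host has 35 equally likely choices, so probability 1/35; weight (1/8)·(1/35) = 1/280.
The weights sum to 1/35.
So P(the gold coin in box 6 | the host opened box 2, box 4, and box 5) = (1/160) / (1/35) = 7/32.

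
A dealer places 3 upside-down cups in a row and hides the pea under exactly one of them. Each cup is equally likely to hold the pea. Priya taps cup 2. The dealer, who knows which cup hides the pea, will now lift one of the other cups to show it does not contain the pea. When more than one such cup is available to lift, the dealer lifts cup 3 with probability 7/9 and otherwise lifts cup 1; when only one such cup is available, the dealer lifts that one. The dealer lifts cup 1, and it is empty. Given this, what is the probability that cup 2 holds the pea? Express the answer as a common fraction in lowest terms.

Consider each possible location of the pea in turn.
If it is under cup 1 (prior 1/3): the dealer opened cup 1, so this case is ruled out; weight (1/3)·0 = 0.
If it is under cup 2 (prior 1/3): cup 3 is available but not opened, probability 2/9; weight (1/3)·(2/9) = 2/27.
If it is under cup 3 (prior 1/3): only cup 1 is available, probability 1; weight (1/3)·1 = 1/3.
The weights sum to 11/27.
So P(the pea under cup 2 | the dealer opened cup 1) = (2/27) / (11/27) = 2/11.

2/11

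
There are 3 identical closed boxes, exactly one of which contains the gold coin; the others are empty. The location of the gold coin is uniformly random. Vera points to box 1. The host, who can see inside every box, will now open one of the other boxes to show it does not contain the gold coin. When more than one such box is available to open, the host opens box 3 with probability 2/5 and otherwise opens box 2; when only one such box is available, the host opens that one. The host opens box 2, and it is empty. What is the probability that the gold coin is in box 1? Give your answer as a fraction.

Consider each possible location of the gold coin in turn.
If it is in box 1 (prior 1/3): box 3 is available but not opened, probability 3/5; weight (1/3)·(3/5) = 1/5.
If it is in box 2 (prior 1/3): the host opened box 2, so this case is ruled out; weight (1/3)·0 = 0.
If it is in box 3 (prior 1/3): only box 2 is available, probability 1; weight (1/3)·1 = 1/3.
The weights sum to 8/15.
So P(the gold coin in box 1 | the host opened box 2) = (1/5) / (8/15) = 3/8.

3/8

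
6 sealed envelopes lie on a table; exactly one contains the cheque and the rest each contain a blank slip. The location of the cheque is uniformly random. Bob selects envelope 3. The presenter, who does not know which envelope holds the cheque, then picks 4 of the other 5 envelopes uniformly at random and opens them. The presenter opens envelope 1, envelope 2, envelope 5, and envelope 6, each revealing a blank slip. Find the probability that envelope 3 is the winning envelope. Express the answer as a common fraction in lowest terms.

1/2

Because the presenter chose which envelopes to open without knowing where the cheque is, the choice is independent of the prize location. Learning that none of the 4 opened envelopes holds the cheque simply rules out those 4 locations and leaves the remaining 2 envelopes still equally likely by symmetry.
So P(the cheque in envelope 3) = 1/2.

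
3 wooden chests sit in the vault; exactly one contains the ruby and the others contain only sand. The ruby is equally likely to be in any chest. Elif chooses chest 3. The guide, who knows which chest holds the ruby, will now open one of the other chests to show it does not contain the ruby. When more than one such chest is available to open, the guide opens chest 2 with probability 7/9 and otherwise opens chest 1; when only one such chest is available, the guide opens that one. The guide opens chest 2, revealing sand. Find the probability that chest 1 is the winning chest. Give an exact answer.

Consider each possible location of the ruby in turn.
If it is in chest 1 (prior 1/3): only chest 2 is available, probability 1; weight (1/3)·1 = 1/3.
If it is in chest 2 (prior 1/3): the guide opened chest 2, so this case is ruled out; weight (1/3)·0 = 0.
If it is in chest 3 (prior 1/3): chest 2 is available, opened with probability 7/9; weight (1/3)·(7/9) = 7/27.
The weights sum to 16/27.
So P(the ruby in chest 1 | the guide opened chest 2) = (1/3) / (16/27) = 9/16.

9/16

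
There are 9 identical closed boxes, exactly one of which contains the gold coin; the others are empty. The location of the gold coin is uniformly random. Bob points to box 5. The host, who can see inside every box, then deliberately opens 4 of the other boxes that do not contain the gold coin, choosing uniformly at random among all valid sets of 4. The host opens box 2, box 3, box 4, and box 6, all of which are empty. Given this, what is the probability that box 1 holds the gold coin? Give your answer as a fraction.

2/9

Apply Bayes' rule, conditioning on where the gold coin actually is.
If it is in any of boxes 1, 7, 8, and 9 (prior 1/9 each): the host has 35 equally likely choices, so probability 1/35; weight (1/9)·(1/35) = 1/315 each.
If it is in any of boxes 2, 3, 4, and 6 (prior 1/9 each): that box was opened and seen not to hold the prize — ruled out; weight (1/9)·0 = 0 each.
If it is in box 5 (prior 1/9): the host has 70 equally likely choices, so probability 1/70; weight (1/9)·(1/70) = 1/630.
The weights sum to 1/70.
So P(the gold coin in box 1 | the host opened box 2, box 3, box 4, and box 6) = (1/315) / (1/70) = 2/9.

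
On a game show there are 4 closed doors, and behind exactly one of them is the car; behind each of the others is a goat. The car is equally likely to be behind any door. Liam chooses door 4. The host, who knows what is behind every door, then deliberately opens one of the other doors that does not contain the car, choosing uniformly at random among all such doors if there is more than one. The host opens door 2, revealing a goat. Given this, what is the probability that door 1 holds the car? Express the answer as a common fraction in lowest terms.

3/8

Condition on the true location of the car.
If it is behind either of doors 1 and 3 (prior 1/4 each): the host has 2 equally likely choices, so probability 1/2; weight (1/4)·(1/2) = 1/8 each.
If it is behind door 2 (prior 1/4): the host opened door 2, so this case is ruled out; weight (1/4)·0 = 0.
If it is behind door 4 (prior 1/4): the host has 3 equally likely choices, so probability 1/3; weight (1/4)·(1/3) = 1/12.
The weights sum to 1/3.
So P(the car behind door 1 | the host opened door 2) = (1/8) / (1/3) = 3/8.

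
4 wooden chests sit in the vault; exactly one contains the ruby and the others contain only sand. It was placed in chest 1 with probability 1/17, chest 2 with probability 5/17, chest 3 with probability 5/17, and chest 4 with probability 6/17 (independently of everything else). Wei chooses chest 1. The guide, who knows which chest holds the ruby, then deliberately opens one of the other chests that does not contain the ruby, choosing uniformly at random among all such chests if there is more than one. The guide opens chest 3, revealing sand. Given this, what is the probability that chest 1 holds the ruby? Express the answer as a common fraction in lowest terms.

2/35

Condition on the true location of the ruby.
If it is in chest 1 (prior 1/17): the guide has 3 equally likely choices, so probability 1/3; weight (1/17)·(1/3) = 1/51.
If it is in chest 2 (prior 5/17): the guide has 2 equally likely choices, so probability 1/2; weight (5/17)·(1/2) = 5/34.
If it is in chest 3 (prior 5/17): the guide opened chest 3, so this case is ruled out; weight (5/17)·0 = 0.
If it is in chest 4 (prior 6/17): the guide has 2 equally likely choices, so probability 1/2; weight (6/17)·(1/2) = 3/17.
The weights sum to 35/102.
So P(the ruby in chest 1 | the guide opened chest 3) = (1/51) / (35/102) = 2/35.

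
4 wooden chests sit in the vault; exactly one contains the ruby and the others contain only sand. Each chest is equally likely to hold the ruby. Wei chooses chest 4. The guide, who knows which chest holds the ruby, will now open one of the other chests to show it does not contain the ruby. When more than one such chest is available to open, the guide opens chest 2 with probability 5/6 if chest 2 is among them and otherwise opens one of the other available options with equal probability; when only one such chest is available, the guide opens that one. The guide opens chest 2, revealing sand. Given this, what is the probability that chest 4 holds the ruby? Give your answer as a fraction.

1/3

Apply Bayes' rule, conditioning on where the ruby actually is.
If it is in any of chests 1, 3, and 4 (prior 1/4 each): chest 2 is available, opened with probability 5/6; weight (1/4)·(5/6) = 5/24 each.
If it is in chest 2 (prior 1/4): the guide opened chest 2, so this case is ruled out; weight (1/4)·0 = 0.
The weights sum to 5/8.
So P(the ruby in chest 4 | the guide opened chest 2) = (5/24) / (5/8) = 1/3.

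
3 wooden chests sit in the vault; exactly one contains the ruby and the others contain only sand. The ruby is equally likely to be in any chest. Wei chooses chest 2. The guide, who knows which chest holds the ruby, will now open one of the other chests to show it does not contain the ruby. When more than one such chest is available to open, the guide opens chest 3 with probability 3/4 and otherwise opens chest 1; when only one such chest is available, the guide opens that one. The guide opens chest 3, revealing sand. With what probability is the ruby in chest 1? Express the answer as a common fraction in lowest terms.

4/7

Apply Bayes' rule, conditioning on where the ruby actually is.
If it is in chest 1 (prior 1/3): only chest 3 is available, probability 1; weight (1/3)·1 = 1/3.
If it is in chest 2 (prior 1/3): chest 3 is available, opened with probability 3/4; weight (1/3)·(3/4) = 1/4.
If it is in chest 3 (prior 1/3): the guide opened chest 3, so this case is ruled out; weight (1/3)·0 = 0.
The weights sum to 7/12.
So P(the ruby in chest 1 | the guide opened chest 3) = (1/3) / (7/12) = 4/7.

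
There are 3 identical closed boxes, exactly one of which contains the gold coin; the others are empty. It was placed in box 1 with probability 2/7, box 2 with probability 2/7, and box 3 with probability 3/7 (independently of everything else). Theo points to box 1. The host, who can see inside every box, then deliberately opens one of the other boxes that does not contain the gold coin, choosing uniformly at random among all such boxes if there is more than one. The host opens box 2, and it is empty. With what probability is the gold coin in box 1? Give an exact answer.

Condition on the true location of the gold coin.
If it is in box 1 (prior 2/7): the host has 2 equally likely choices, so probability 1/2; weight (2/7)·(1/2) = 1/7.
If it is in box 2 (prior 2/7): the host opened box 2, so this case is ruled out; weight (2/7)·0 = 0.
If it is in box 3 (prior 3/7): the host has no choice, probability 1; weight (3/7)·1 = 3/7.
The weights sum to 4/7.
So P(the gold coin in box 1 | the host opened box 2) = (1/7) / (4/7) = 1/4.

1/4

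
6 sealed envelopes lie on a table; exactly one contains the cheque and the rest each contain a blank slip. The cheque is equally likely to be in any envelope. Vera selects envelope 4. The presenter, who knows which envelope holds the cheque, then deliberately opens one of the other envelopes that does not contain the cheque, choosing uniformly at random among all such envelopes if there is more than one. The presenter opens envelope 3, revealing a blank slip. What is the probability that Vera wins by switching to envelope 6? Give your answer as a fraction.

5/24

Consider each possible location of the cheque in turn.
If it is in any of envelopes 1, 2, 5, and 6 (prior 1/6 each): the presenter has 4 equally likely choices, so probability 1/4; weight (1/6)·(1/4) = 1/24 each.
If it is in envelope 3 (prior 1/6): the presenter opened envelope 3, so this case is ruled out; weight (1/6)·0 = 0.
If it is in envelope 4 (prior 1/6): the presenter has 5 equally likely choices, so probability 1/5; weight (1/6)·(1/5) = 1/30.
The weights sum to 1/5.
So P(the cheque in envelope 6 | the presenter opened envelope 3) = (1/24) / (1/5) = 5/24.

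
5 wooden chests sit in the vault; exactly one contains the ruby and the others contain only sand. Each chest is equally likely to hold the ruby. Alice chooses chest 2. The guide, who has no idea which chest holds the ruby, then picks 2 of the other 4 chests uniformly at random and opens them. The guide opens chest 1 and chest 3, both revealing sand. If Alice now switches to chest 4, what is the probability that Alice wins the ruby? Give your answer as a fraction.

Consider each possible location of the ruby in turn.
If it is in either of chests 1 and 3 (prior 1/5 each): that chest was opened and seen not to hold the prize — ruled out; weight (1/5)·0 = 0 each.
If it is in any of chests 2, 4, and 5 (prior 1/5 each): the guide picks exactly this set with probability 1/6 regardless, and none is the prize; weight (1/5)·(1/6) = 1/30 each.
The weights sum to 1/10.
So P(the ruby in chest 4 | the guide opened chest 1 and chest 3) = (1/30) / (1/10) = 1/3.

1/3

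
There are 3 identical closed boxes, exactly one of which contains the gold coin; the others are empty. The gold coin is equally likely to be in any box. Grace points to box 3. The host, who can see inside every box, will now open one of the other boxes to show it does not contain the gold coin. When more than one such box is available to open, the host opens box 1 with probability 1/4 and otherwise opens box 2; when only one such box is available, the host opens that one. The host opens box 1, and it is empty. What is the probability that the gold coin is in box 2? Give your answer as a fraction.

Consider each possible location of the gold coin in turn.
If it is in box 1 (prior 1/3): the host opened box 1, so this case is ruled out; weight (1/3)·0 = 0.
If it is in box 2 (prior 1/3): only box 1 is available, probability 1; weight (1/3)·1 = 1/3.
If it is in box 3 (prior 1/3): box 1 is available, opened with probability 1/4; weight (1/3)·(1/4) = 1/12.
The weights sum to 5/12.
So P(the gold coin in box 2 | the host opened box 1) = (1/3) / (5/12) = 4/5.

4/5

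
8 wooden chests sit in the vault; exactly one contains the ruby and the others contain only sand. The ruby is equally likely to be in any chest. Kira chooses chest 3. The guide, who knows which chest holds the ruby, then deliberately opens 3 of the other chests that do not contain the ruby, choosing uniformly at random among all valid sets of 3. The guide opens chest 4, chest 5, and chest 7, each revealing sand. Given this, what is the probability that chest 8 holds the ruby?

Consider each possible location of the ruby in turn.
If it is in any of chests 1, 2, 6, and 8 (prior 1/8 each): the guide has 20 equally likely choices, so probability 1/20; weight (1/8)·(1/20) = 1/160 each.
If it is in chest 3 (prior 1/8): the guide has 35 equally likely choices, so probability 1/35; weight (1/8)·(1/35) = 1/280.
If it is in any of chests 4, 5, and 7 (prior 1/8 each): that chest was opened and seen not to hold the prize — ruled out; weight (1/8)·0 = 0 each.
The weights sum to 1/35.
So P(the ruby in chest 8 | the guide opened chest 4, chest 5, and chest 7) = (1/160) / (1/35) = 7/32.

7/32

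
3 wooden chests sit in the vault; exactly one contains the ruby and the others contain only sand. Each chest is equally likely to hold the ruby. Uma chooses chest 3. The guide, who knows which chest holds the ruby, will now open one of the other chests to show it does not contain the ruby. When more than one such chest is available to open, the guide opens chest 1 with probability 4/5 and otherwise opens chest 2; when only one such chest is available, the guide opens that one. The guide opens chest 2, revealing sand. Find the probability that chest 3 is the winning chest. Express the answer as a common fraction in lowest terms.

1/6

Condition on the true location of the ruby.
If it is in chest 1 (prior 1/3): only chest 2 is available, probability 1; weight (1/3)·1 = 1/3.
If it is in chest 2 (prior 1/3): the guide opened chest 2, so this case is ruled out; weight (1/3)·0 = 0.
If it is in chest 3 (prior 1/3): chest 1 is available but not opened, probability 1/5; weight (1/3)·(1/5) = 1/15.
The weights sum to 2/5.
So P(the ruby in chest 3 | the guide opened chest 2) = (1/15) / (2/5) = 1/6.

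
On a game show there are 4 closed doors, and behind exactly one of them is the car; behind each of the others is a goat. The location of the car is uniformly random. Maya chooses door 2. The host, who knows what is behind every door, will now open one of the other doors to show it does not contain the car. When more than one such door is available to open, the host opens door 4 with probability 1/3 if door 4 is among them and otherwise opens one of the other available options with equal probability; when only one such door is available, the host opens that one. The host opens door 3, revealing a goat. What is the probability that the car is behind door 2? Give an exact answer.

2/9

Condition on the true location of the car.
If it is behind door 1 (prior 1/4): door 4 is available but not opened, probability 2/3; weight (1/4)·(2/3) = 1/6.
If it is behind door 2 (prior 1/4): door 4 is available but not opened; door 3 gets probability (1 − 1/3)/2 = 1/3; weight (1/4)·(1/3) = 1/12.
If it is behind door 3 (prior 1/4): the host opened door 3, so this case is ruled out; weight (1/4)·0 = 0.
If it is behind door 4 (prior 1/4): door 4 holds the prize so is unavailable; the host chooses uniformly among the 2 others, probability 1/2; weight (1/4)·(1/2) = 1/8.
The weights sum to 3/8.
So P(the car behind door 2 | the host opened door 3) = (1/12) / (3/8) = 2/9.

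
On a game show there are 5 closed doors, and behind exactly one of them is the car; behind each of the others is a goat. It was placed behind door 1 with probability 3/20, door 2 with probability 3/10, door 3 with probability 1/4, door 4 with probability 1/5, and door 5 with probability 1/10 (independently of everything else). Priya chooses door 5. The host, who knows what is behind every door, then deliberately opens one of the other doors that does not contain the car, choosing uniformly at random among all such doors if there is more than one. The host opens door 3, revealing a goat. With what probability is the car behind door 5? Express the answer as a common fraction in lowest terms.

Condition on the true location of the car.
If it is behind door 1 (prior 3/20): the host has 3 equally likely choices, so probability 1/3; weight (3/20)·(1/3) = 1/20.
If it is behind door 2 (prior 3/10): the host has 3 equally likely choices, so probability 1/3; weight (3/10)·(1/3) = 1/10.
If it is behind door 3 (prior 1/4): the host opened door 3, so this case is ruled out; weight (1/4)·0 = 0.
If it is behind door 4 (prior 1/5): the host has 3 equally likely choices, so probability 1/3; weight (1/5)·(1/3) = 1/15.
If it is behind door 5 (prior 1/10): the host has 4 equally likely choices, so probability 1/4; weight (1/10)·(1/4) = 1/40.
The weights sum to 29/120.
So P(the car behind door 5 | the host opened door 3) = (1/40) / (29/120) = 3/29.

3/29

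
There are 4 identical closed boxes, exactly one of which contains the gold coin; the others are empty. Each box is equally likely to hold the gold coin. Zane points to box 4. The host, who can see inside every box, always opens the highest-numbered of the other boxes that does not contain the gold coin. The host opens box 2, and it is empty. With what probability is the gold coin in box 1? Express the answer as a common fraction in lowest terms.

Condition on the true location of the gold coin.
If it is in either of boxes 1 and 4 (prior 1/4 each): the host would have opened box 3 instead, probability 0; weight (1/4)·0 = 0 each.
If it is in box 2 (prior 1/4): the host opened box 2, so this case is ruled out; weight (1/4)·0 = 0.
If it is in box 3 (prior 1/4): box 2 is the highest-numbered option available, probability 1; weight (1/4)·1 = 1/4.
The weights sum to 1/4.
So P(the gold coin in box 1 | the host opened box 2) = 0 / (1/4) = 0.

0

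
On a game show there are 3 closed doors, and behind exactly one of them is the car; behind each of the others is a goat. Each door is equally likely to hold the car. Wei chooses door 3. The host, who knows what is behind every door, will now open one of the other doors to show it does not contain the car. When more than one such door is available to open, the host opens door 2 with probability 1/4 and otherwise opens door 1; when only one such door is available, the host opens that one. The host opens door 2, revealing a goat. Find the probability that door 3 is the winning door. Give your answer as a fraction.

1/5

Condition on the true location of the car.
If it is behind door 1 (prior 1/3): only door 2 is available, probability 1; weight (1/3)·1 = 1/3.
If it is behind door 2 (prior 1/3): the host opened door 2, so this case is ruled out; weight (1/3)·0 = 0.
If it is behind door 3 (prior 1/3): door 2 is available, opened with probability 1/4; weight (1/3)·(1/4) = 1/12.
The weights sum to 5/12.
So P(the car behind door 3 | the host opened door 2) = (1/12) / (5/12) = 1/5.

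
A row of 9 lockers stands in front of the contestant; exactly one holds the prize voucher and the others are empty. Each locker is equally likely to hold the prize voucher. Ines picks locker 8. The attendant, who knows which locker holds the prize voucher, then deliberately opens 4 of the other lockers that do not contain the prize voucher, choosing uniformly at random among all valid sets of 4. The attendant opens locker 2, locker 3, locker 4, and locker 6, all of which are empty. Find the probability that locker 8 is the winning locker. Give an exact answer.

1/9

Apply Bayes' rule, conditioning on where the prize voucher actually is.
If it is in any of lockers 1, 5, 7, and 9 (prior 1/9 each): the attendant has 35 equally likely choices, so probability 1/35; weight (1/9)·(1/35) = 1/315 each.
If it is in any of lockers 2, 3, 4, and 6 (prior 1/9 each): that locker was opened and seen not to hold the prize — ruled out; weight (1/9)·0 = 0 each.
If it is in locker 8 (prior 1/9): the attendant has 70 equally likely choices, so probability 1/70; weight (1/9)·(1/70) = 1/630.
The weights sum to 1/70.
So P(the prize voucher in locker 8 | the attendant opened locker 2, locker 3, locker 4, and locker 6) = (1/630) / (1/70) = 1/9.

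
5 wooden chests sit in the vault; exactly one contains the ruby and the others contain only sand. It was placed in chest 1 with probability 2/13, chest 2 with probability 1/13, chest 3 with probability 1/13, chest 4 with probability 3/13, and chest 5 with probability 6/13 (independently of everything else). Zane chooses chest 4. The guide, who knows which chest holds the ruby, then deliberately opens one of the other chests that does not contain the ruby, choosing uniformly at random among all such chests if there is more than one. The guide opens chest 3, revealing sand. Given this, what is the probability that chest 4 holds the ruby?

1/5

Apply Bayes' rule, conditioning on where the ruby actually is.
If it is in chest 1 (prior 2/13): the guide has 3 equally likely choices, so probability 1/3; weight (2/13)·(1/3) = 2/39.
If it is in chest 2 (prior 1/13): the guide has 3 equally likely choices, so probability 1/3; weight (1/13)·(1/3) = 1/39.
If it is in chest 3 (prior 1/13): the guide opened chest 3, so this case is ruled out; weight (1/13)·0 = 0.
If it is in chest 4 (prior 3/13): the guide has 4 equally likely choices, so probability 1/4; weight (3/13)·(1/4) = 3/52.
If it is in chest 5 (prior 6/13): the guide has 3 equally likely choices, so probability 1/3; weight (6/13)·(1/3) = 2/13.
The weights sum to 15/52.
So P(the ruby in chest 4 | the guide opened chest 3) = (3/52) / (15/52) = 1/5.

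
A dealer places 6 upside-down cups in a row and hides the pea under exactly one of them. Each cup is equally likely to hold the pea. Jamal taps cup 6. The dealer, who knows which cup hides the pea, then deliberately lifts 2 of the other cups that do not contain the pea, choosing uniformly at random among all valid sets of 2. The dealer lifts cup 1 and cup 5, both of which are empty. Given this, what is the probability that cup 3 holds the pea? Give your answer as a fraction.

Apply Bayes' rule, conditioning on where the pea actually is.
If it is under either of cups 1 and 5 (prior 1/6 each): that cup was opened and seen not to hold the prize — ruled out; weight (1/6)·0 = 0 each.
If it is under any of cups 2, 3, and 4 (prior 1/6 each): the dealer has 6 equally likely choices, so probability 1/6; weight (1/6)·(1/6) = 1/36 each.
If it is under cup 6 (prior 1/6): the dealer has 10 equally likely choices, so probability 1/10; weight (1/6)·(1/10) = 1/60.
The weights sum to 1/10.
So P(the pea under cup 3 | the dealer opened cup 1 and cup 5) = (1/36) / (1/10) = 5/18.

5/18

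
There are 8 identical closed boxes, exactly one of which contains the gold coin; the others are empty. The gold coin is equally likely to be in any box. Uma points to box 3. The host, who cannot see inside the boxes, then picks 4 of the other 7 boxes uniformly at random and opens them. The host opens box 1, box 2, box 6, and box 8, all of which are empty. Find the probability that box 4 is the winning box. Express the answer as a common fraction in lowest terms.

1/4

Apply Bayes' rule, conditioning on where the gold coin actually is.
If it is in any of boxes 1, 2, 6, and 8 (prior 1/8 each): that box was opened and seen not to hold the prize — ruled out; weight (1/8)·0 = 0 each.
If it is in any of boxes 3, 4, 5, and 7 (prior 1/8 each): the host picks exactly this set with probability 1/35 regardless, and none is the prize; weight (1/8)·(1/35) = 1/280 each.
The weights sum to 1/70.
So P(the gold coin in box 4 | the host opened box 1, box 2, box 6, and box 8) = (1/280) / (1/70) = 1/4.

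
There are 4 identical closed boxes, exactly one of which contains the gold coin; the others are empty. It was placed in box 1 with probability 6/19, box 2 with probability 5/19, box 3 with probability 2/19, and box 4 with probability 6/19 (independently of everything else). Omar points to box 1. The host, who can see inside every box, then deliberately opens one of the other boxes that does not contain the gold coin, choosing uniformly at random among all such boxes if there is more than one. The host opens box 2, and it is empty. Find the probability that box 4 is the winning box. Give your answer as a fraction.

Apply Bayes' rule, conditioning on where the gold coin actually is.
If it is in box 1 (prior 6/19): the host has 3 equally likely choices, so probability 1/3; weight (6/19)·(1/3) = 2/19.
If it is in box 2 (prior 5/19): the host opened box 2, so this case is ruled out; weight (5/19)·0 = 0.
If it is in box 3 (prior 2/19): the host has 2 equally likely choices, so probability 1/2; weight (2/19)·(1/2) = 1/19.
If it is in box 4 (prior 6/19): the host has 2 equally likely choices, so probability 1/2; weight (6/19)·(1/2) = 3/19.
The weights sum to 6/19.
So P(the gold coin in box 4 | the host opened box 2) = (3/19) / (6/19) = 1/2.

1/2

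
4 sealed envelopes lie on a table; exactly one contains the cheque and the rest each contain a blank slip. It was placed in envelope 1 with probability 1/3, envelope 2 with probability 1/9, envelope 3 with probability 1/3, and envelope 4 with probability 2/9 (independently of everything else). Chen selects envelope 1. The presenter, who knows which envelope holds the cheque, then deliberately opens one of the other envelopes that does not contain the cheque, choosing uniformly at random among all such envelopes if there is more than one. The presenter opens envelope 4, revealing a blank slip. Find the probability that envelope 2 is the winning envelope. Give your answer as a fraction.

1/6

Consider each possible location of the cheque in turn.
If it is in envelope 1 (prior 1/3): the presenter has 3 equally likely choices, so probability 1/3; weight (1/3)·(1/3) = 1/9.
If it is in envelope 2 (prior 1/9): the presenter has 2 equally likely choices, so probability 1/2; weight (1/9)·(1/2) = 1/18.
If it is in envelope 3 (prior 1/3): the presenter has 2 equally likely choices, so probability 1/2; weight (1/3)·(1/2) = 1/6.
If it is in envelope 4 (prior 2/9): the presenter opened envelope 4, so this case is ruled out; weight (2/9)·0 = 0.
The weights sum to 1/3.
So P(the cheque in envelope 2 | the presenter opened envelope 4) = (1/18) / (1/3) = 1/6.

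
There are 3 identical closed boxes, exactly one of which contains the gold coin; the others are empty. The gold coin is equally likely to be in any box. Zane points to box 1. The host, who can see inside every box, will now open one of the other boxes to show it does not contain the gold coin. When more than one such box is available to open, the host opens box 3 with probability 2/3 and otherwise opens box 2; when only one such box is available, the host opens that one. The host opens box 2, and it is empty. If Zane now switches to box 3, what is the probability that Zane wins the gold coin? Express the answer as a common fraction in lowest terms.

Consider each possible location of the gold coin in turn.
If it is in box 1 (prior 1/3): box 3 is available but not opened, probability 1/3; weight (1/3)·(1/3) = 1/9.
If it is in box 2 (prior 1/3): the host opened box 2, so this case is ruled out; weight (1/3)·0 = 0.
If it is in box 3 (prior 1/3): only box 2 is available, probability 1; weight (1/3)·1 = 1/3.
The weights sum to 4/9.
So P(the gold coin in box 3 | the host opened box 2) = (1/3) / (4/9) = 3/4.

3/4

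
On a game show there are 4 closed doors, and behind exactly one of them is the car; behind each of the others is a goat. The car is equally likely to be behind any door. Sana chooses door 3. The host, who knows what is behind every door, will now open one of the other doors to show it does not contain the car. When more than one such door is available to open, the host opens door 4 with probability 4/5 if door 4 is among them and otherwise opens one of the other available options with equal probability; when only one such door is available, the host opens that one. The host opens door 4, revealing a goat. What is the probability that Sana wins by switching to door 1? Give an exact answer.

1/3

Consider each possible location of the car in turn.
If it is behind any of doors 1, 2, and 3 (prior 1/4 each): door 4 is available, opened with probability 4/5; weight (1/4)·(4/5) = 1/5 each.
If it is behind door 4 (prior 1/4): the host opened door 4, so this case is ruled out; weight (1/4)·0 = 0.
The weights sum to 3/5.
So P(the car behind door 1 | the host opened door 4) = (1/5) / (3/5) = 1/3.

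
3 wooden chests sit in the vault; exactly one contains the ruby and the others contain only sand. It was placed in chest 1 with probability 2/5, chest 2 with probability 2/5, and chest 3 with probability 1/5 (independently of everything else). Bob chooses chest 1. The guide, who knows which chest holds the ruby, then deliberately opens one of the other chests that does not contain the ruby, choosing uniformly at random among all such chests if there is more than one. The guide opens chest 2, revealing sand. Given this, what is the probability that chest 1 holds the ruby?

1/2

Consider each possible location of the ruby in turn.
If it is in chest 1 (prior 2/5): the guide has 2 equally likely choices, so probability 1/2; weight (2/5)·(1/2) = 1/5.
If it is in chest 2 (prior 2/5): the guide opened chest 2, so this case is ruled out; weight (2/5)·0 = 0.
If it is in chest 3 (prior 1/5): the guide has no choice, probability 1; weight (1/5)·1 = 1/5.
The weights sum to 2/5.
So P(the ruby in chest 1 | the guide opened chest 2) = (1/5) / (2/5) = 1/2.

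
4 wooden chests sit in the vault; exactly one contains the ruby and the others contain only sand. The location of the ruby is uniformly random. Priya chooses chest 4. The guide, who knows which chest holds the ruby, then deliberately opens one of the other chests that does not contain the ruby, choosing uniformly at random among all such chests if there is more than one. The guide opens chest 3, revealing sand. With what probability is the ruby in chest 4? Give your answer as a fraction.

1/4

Apply Bayes' rule, conditioning on where the ruby actually is.
If it is in either of chests 1 and 2 (prior 1/4 each): the guide has 2 equally likely choices, so probability 1/2; weight (1/4)·(1/2) = 1/8 each.
If it is in chest 3 (prior 1/4): the guide opened chest 3, so this case is ruled out; weight (1/4)·0 = 0.
If it is in chest 4 (prior 1/4): the guide has 3 equally likely choices, so probability 1/3; weight (1/4)·(1/3) = 1/12.
The weights sum to 1/3.
So P(the ruby in chest 4 | the guide opened chest 3) = (1/12) / (1/3) = 1/4.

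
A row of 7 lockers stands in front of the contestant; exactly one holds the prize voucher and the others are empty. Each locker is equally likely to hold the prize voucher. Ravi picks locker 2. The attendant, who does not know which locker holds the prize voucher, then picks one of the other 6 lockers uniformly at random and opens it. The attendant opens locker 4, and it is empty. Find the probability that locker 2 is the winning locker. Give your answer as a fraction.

1/6

Because the attendant chose which locker to open without knowing where the prize voucher is, the choice is independent of the prize location. Learning that locker 4 does not hold the prize voucher simply rules out that one location and leaves the remaining 6 lockers still equally likely by symmetry.
So P(the prize voucher in locker 2) = 1/6.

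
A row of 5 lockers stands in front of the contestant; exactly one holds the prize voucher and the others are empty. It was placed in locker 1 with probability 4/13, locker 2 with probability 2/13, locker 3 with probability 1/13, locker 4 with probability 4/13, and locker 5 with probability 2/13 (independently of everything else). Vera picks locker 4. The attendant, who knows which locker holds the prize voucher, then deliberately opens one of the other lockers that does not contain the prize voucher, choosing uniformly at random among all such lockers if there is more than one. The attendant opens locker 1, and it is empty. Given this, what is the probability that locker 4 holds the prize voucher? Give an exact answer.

3/8

Consider each possible location of the prize voucher in turn.
If it is in locker 1 (prior 4/13): the attendant opened locker 1, so this case is ruled out; weight (4/13)·0 = 0.
If it is in either of lockers 2 and 5 (prior 2/13 each): the attendant has 3 equally likely choices, so probability 1/3; weight (2/13)·(1/3) = 2/39 each.
If it is in locker 3 (prior 1/13): the attendant has 3 equally likely choices, so probability 1/3; weight (1/13)·(1/3) = 1/39.
If it is in locker 4 (prior 4/13): the attendant has 4 equally likely choices, so probability 1/4; weight (4/13)·(1/4) = 1/13.
The weights sum to 8/39.
So P(the prize voucher in locker 4 | the attendant opened locker 1) = (1/13) / (8/39) = 3/8.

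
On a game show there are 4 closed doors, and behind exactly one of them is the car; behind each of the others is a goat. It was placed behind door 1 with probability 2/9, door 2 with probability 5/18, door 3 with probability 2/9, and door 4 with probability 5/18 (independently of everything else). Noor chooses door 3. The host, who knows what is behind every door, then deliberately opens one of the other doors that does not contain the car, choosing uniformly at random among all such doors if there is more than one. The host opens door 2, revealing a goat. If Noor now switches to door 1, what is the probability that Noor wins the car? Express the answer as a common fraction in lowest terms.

12/35

Consider each possible location of the car in turn.
If it is behind door 1 (prior 2/9): the host has 2 equally likely choices, so probability 1/2; weight (2/9)·(1/2) = 1/9.
If it is behind door 2 (prior 5/18): the host opened door 2, so this case is ruled out; weight (5/18)·0 = 0.
If it is behind door 3 (prior 2/9): the host has 3 equally likely choices, so probability 1/3; weight (2/9)·(1/3) = 2/27.
If it is behind door 4 (prior 5/18): the host has 2 equally likely choices, so probability 1/2; weight (5/18)·(1/2) = 5/36.
The weights sum to 35/108.
So P(the car behind door 1 | the host opened door 2) = (1/9) / (35/108) = 12/35.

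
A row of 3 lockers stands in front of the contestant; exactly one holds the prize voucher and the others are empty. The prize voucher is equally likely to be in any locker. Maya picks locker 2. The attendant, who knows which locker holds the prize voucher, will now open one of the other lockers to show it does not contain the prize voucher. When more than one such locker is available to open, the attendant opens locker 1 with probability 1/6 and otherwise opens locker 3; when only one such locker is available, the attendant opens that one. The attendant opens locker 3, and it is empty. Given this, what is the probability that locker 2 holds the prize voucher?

Consider each possible location of the prize voucher in turn.
If it is in locker 1 (prior 1/3): only locker 3 is available, probability 1; weight (1/3)·1 = 1/3.
If it is in locker 2 (prior 1/3): locker 1 is available but not opened, probability 5/6; weight (1/3)·(5/6) = 5/18.
If it is in locker 3 (prior 1/3): the attendant opened locker 3, so this case is ruled out; weight (1/3)·0 = 0.
The weights sum to 11/18.
So P(the prize voucher in locker 2 | the attendant opened locker 3) = (5/18) / (11/18) = 5/11.

5/11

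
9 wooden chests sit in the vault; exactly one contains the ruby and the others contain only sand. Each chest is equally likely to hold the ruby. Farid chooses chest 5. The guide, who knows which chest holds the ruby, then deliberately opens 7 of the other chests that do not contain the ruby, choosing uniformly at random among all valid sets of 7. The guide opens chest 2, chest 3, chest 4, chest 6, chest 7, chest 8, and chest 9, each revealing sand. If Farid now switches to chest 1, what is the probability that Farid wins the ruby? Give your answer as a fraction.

8/9

Consider each possible location of the ruby in turn.
If it is in chest 1 (prior 1/9): the guide has no choice, probability 1; weight (1/9)·1 = 1/9.
If it is in any of chests 2, 3, 4, 6, 7, 8, and 9 (prior 1/9 each): that chest was opened and seen not to hold the prize — ruled out; weight (1/9)·0 = 0 each.
If it is in chest 5 (prior 1/9): the guide has 8 equally likely choices, so probability 1/8; weight (1/9)·(1/8) = 1/72.
The weights sum to 1/8.
So P(the ruby in chest 1 | the guide opened chest 2, chest 3, chest 4, chest 6, chest 7, chest 8, and chest 9) = (1/9) / (1/8) = 8/9.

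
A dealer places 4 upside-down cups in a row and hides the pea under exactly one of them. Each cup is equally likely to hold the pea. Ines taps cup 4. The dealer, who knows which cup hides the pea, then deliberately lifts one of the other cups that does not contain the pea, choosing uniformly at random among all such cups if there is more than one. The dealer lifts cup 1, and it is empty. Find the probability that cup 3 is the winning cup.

Condition on the true location of the pea.
If it is under cup 1 (prior 1/4): the dealer opened cup 1, so this case is ruled out; weight (1/4)·0 = 0.
If it is under either of cups 2 and 3 (prior 1/4 each): the dealer has 2 equally likely choices, so probability 1/2; weight (1/4)·(1/2) = 1/8 each.
If it is under cup 4 (prior 1/4): the dealer has 3 equally likely choices, so probability 1/3; weight (1/4)·(1/3) = 1/12.
The weights sum to 1/3.
So P(the pea under cup 3 | the dealer opened cup 1) = (1/8) / (1/3) = 3/8.

3/8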